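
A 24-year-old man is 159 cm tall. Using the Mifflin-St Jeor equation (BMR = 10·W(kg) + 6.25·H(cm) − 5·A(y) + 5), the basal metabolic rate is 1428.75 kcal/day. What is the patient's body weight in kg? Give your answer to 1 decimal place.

1428.75 = 10·W + 6.25(159) − 5(24) + 5
10·W = 1428.75 − 878.75 = 550, so W = 55 kg.

55.0 kg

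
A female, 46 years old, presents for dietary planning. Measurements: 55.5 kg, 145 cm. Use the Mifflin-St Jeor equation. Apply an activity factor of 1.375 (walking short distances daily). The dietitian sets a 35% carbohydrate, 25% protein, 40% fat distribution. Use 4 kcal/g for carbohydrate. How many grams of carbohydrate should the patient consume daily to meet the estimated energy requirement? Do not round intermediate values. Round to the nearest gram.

Mifflin-St Jeor (female): BMR = 10(55.5) + 6.25(145) − 5(46) − 161 = 555 + 906.25 − 230 − 161 = 1070.25 kcal/day.
TEE = 1070.25 × 1.375 = 1471.5938 kcal/day.
Carbohydrate energy = 35% × 1471.5938 = 515.0578 kcal.
Carbohydrate = 515.0578 ÷ 4 kcal/g = 128.7645 g.

129 g/day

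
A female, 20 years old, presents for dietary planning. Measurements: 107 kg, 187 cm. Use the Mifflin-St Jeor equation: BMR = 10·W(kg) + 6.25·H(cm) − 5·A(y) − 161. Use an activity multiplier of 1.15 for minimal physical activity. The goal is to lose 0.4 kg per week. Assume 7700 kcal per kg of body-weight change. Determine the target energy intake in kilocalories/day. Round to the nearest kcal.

Mifflin-St Jeor (female): BMR = 10(107) + 6.25(187) − 5(20) − 161 = 1070 + 1168.75 − 100 − 161 = 1977.75 kcal/day.
TEE = 1977.75 × 1.15 = 2274.4125 kcal/day.
Required daily deficit = 0.4 × 7700 ÷ 7 = 440 kcal/day.
Target intake = 2274.4125 − 440 = 1834.4125 kcal/day.

1834 kilocalories/day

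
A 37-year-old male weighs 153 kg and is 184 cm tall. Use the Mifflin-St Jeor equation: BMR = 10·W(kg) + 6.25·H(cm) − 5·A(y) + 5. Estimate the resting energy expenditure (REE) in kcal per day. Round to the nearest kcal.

Mifflin-St Jeor (male): BMR = 10(153) + 6.25(184) − 5(37) + 5 = 1530 + 1150 − 185 + 5 = 2500 kcal/day.

2500 kcal per day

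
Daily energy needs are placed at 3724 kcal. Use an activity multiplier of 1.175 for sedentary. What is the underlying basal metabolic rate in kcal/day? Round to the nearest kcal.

BMR = TEE ÷ activity factor = 3724 ÷ 1.175 = 3169.3617 kcal/day.

3169 kcal/day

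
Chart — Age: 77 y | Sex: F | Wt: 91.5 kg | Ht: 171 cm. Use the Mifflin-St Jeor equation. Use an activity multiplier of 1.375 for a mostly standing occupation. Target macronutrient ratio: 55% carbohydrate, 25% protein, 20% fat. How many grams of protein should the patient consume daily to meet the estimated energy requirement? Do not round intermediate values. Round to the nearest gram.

124 g/day

Mifflin-St Jeor (female): BMR = 10(91.5) + 6.25(171) − 5(77) − 161 = 915 + 1068.75 − 385 − 161 = 1437.75 kcal/day.
TEE = 1437.75 × 1.375 = 1976.9063 kcal/day.
Protein energy = 25% × 1976.9063 = 494.2266 kcal.
Protein = 494.2266 ÷ 4 kcal/g = 123.5566 g.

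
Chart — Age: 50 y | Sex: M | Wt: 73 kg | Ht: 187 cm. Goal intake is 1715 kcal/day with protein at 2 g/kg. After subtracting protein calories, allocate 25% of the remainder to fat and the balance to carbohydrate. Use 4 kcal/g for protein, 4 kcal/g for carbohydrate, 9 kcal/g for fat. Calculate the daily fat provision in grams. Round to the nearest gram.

Protein = 2 × 73 = 146 g → 146 × 4 = 584 kcal.
Non-protein calories = 1715 − 584 = 1131 kcal.
Fat: 25% × 1131 = 282.75 kcal; carbohydrate: 848.25 kcal.
Fat: 282.75 kcal ÷ 9 kcal/g = 31.4167 g.

31 g/day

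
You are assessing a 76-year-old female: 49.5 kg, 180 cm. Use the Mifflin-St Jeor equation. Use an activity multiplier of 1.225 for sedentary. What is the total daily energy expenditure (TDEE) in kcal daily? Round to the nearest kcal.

Mifflin-St Jeor (female): BMR = 10(49.5) + 6.25(180) − 5(76) − 161 = 495 + 1125 − 380 − 161 = 1079 kcal/day.
TEE = BMR × activity factor = 1079 × 1.225 = 1321.775 kcal/day.

1322 kcal daily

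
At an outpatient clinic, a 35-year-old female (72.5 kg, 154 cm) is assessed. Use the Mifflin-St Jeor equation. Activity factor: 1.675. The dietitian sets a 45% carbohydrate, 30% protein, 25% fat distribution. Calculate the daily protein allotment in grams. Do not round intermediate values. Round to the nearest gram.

170 g/day

Mifflin-St Jeor (female): BMR = 10(72.5) + 6.25(154) − 5(35) − 161 = 725 + 962.5 − 175 − 161 = 1351.5 kcal/day.
TEE = 1351.5 × 1.675 = 2263.7625 kcal/day.
Protein energy = 30% × 2263.7625 = 679.1288 kcal.
Protein = 679.1288 ÷ 4 kcal/g = 169.7822 g.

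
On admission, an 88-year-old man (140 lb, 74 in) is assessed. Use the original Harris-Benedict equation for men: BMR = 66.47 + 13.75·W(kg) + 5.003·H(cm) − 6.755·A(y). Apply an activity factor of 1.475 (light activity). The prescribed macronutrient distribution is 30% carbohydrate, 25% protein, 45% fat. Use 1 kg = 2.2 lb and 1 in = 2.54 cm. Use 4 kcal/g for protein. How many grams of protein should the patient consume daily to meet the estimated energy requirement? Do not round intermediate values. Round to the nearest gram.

119 g/day

Convert to metric: weight = 140 ÷ 2.2 = 63.6364 kg; height = 74 × 2.54 = 187.96 cm.
Harris-Benedict: BMR = 66.47 + 13.75(63.6364) + 5.003(187.96) − 6.755(88) = 1287.3939 kcal/day.
TEE = 1287.3939 × 1.475 = 1898.906 kcal/day.
Protein energy = 25% × 1898.906 = 474.7265 kcal.
Protein = 474.7265 ÷ 4 kcal/g = 118.6816 g.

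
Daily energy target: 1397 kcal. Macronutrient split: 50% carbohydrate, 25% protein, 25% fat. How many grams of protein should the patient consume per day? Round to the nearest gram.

Protein energy = 25% × 1397 = 349.25 kcal.
At 4 kcal/g: 349.25 ÷ 4 = 87.3125 g.

87 g/day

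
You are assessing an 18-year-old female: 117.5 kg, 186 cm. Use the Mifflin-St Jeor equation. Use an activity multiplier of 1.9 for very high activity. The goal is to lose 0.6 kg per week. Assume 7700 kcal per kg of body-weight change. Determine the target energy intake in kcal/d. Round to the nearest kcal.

3304 kcal/d

Mifflin-St Jeor (female): BMR = 10(117.5) + 6.25(186) − 5(18) − 161 = 1175 + 1162.5 − 90 − 161 = 2086.5 kcal/day.
TEE = 2086.5 × 1.9 = 3964.35 kcal/day.
Required daily deficit = 0.6 × 7700 ÷ 7 = 660 kcal/day.
Target intake = 3964.35 − 660 = 3304.35 kcal/day.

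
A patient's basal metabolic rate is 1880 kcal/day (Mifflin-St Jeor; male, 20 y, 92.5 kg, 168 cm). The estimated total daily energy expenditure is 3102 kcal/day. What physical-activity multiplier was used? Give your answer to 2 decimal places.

Activity factor = TEE ÷ BMR = 3102 ÷ 1880 = 1.65.

1.65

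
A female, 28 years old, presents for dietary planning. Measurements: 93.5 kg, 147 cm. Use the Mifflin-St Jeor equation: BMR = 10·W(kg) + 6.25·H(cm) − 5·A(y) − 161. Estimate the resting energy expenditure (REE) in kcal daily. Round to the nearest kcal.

Mifflin-St Jeor (female): BMR = 10(93.5) + 6.25(147) − 5(28) − 161 = 935 + 918.75 − 140 − 161 = 1552.75 kcal/day.

1553 kcal daily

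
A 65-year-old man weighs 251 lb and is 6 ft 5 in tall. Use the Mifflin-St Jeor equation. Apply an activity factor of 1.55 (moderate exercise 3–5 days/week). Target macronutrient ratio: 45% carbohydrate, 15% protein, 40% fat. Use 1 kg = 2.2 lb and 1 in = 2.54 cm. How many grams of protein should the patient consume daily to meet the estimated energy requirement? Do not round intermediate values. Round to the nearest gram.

119 g/day

Convert to metric: weight = 251 ÷ 2.2 = 114.0909 kg; height = (6×12 + 5) × 2.54 = 77 × 2.54 = 195.58 cm.
Mifflin-St Jeor (male): BMR = 10(114.0909) + 6.25(195.58) − 5(65) + 5 = 1140.9091 + 1222.375 − 325 + 5 = 2043.2841 kcal/day.
TEE = 2043.2841 × 1.55 = 3167.0903 kcal/day.
Protein energy = 15% × 3167.0903 = 475.0636 kcal.
Protein = 475.0636 ÷ 4 kcal/g = 118.7659 g.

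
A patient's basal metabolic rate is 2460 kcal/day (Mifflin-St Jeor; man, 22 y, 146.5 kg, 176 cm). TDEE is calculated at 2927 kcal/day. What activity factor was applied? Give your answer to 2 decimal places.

Activity factor = TEE ÷ BMR = 2927 ÷ 2460 = 1.19.

1.19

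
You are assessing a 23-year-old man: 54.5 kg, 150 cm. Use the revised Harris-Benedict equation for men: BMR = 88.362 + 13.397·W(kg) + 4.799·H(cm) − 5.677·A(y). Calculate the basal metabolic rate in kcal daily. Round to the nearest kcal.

1408 kcal daily

Harris-Benedict: BMR = 88.362 + 13.397(54.5) + 4.799(150) − 5.677(23) = 1407.7775 kcal/day.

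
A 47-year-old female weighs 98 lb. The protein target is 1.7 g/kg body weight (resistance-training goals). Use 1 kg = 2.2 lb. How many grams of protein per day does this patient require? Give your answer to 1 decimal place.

Weight in kg = 98 ÷ 2.2 = 44.5455 kg.
Protein = 1.7 g/kg × 44.5455 kg = 75.7273 g/day.

75.7 g/day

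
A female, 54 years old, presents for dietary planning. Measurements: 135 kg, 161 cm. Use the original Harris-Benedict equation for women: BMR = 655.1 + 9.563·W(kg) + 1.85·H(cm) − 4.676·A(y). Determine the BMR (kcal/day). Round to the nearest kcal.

1991 kcal/day

Harris-Benedict: BMR = 655.1 + 9.563(135) + 1.85(161) − 4.676(54) = 1991.451 kcal/day.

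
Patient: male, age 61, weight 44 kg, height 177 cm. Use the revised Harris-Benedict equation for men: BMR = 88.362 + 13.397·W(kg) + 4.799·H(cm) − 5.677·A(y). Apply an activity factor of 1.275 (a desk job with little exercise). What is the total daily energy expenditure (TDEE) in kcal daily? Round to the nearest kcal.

1506 kcal daily

Harris-Benedict: BMR = 88.362 + 13.397(44) + 4.799(177) − 5.677(61) = 1180.956 kcal/day.
TEE = BMR × activity factor = 1180.956 × 1.275 = 1505.7189 kcal/day.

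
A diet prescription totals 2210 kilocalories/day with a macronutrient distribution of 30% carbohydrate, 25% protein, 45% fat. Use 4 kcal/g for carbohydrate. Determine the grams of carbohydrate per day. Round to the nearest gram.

Carbohydrate energy = 30% × 2210 = 663 kcal.
At 4 kcal/g: 663 ÷ 4 = 165.75 g.

166 g/day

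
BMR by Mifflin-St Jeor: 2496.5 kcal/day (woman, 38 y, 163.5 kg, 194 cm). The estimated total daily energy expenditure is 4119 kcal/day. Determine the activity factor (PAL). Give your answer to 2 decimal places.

1.65

Activity factor = TEE ÷ BMR = 4119 ÷ 2496.5 = 1.65.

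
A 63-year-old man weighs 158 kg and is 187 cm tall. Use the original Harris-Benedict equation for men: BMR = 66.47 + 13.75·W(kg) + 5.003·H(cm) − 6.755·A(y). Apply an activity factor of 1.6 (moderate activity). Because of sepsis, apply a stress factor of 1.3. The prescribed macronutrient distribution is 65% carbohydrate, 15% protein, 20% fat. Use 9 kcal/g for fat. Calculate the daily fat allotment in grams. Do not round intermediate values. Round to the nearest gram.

127 g/day

Harris-Benedict: BMR = 66.47 + 13.75(158) + 5.003(187) − 6.755(63) = 2748.966 kcal/day.
TEE = 2748.966 × 1.6 = 4398.3456 kcal/day.
With stress factor 1.3: 4398.3456 × 1.3 = 5717.8493 kcal/day.
Fat energy = 20% × 5717.8493 = 1143.5699 kcal.
Fat = 1143.5699 ÷ 9 kcal/g = 127.0633 g.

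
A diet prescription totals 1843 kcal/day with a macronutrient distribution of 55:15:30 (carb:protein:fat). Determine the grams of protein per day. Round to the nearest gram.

Protein energy = 15% × 1843 = 276.45 kcal.
At 4 kcal/g: 276.45 ÷ 4 = 69.1125 g.

69 g/day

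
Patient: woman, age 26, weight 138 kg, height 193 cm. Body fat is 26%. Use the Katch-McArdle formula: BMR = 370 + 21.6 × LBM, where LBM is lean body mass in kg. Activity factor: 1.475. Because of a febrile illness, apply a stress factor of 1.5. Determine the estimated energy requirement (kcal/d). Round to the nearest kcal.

LBM = 138 × (1 − 0.26) = 102.12 kg. Katch-McArdle: BMR = 370 + 21.6 × 102.12 = 2575.792 kcal/day.
TEE = BMR × activity factor = 2575.792 × 1.475 = 3799.2932 kcal/day.
Apply stress factor: 3799.2932 × 1.5 = 5698.9398 kcal/day.

5699 kcal/d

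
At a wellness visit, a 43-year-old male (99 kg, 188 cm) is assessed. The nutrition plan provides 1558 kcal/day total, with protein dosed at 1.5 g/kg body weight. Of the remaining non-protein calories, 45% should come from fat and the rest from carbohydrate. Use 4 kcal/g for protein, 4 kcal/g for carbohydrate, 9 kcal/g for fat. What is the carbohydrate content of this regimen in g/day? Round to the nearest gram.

133 g/day

Protein = 1.5 × 99 = 148.5 g → 148.5 × 4 = 594 kcal.
Non-protein calories = 1558 − 594 = 964 kcal.
Fat: 45% × 964 = 433.8 kcal; carbohydrate: 530.2 kcal.
Carbohydrate: 530.2 kcal ÷ 4 kcal/g = 132.55 g.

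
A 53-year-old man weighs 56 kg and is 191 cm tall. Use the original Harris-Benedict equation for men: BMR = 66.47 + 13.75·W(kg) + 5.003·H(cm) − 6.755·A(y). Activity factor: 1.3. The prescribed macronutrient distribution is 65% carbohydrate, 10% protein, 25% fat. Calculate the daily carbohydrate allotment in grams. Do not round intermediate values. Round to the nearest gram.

303 g/day

Harris-Benedict: BMR = 66.47 + 13.75(56) + 5.003(191) − 6.755(53) = 1434.028 kcal/day.
TEE = 1434.028 × 1.3 = 1864.2364 kcal/day.
Carbohydrate energy = 65% × 1864.2364 = 1211.7537 kcal.
Carbohydrate = 1211.7537 ÷ 4 kcal/g = 302.9384 g.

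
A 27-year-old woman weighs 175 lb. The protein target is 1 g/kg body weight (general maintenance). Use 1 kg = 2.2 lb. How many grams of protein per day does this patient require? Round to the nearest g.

80 g/day

Weight in kg = 175 ÷ 2.2 = 79.5455 kg.
Protein = 1 g/kg × 79.5455 kg = 79.5455 g/day.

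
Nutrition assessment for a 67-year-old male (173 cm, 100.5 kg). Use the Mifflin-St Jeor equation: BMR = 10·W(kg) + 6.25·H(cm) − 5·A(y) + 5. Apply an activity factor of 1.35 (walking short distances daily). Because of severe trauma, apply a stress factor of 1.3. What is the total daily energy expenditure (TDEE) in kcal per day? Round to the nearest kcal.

3082 kcal per day

Mifflin-St Jeor (male): BMR = 10(100.5) + 6.25(173) − 5(67) + 5 = 1005 + 1081.25 − 335 + 5 = 1756.25 kcal/day.
TEE = BMR × activity factor = 1756.25 × 1.35 = 2370.9375 kcal/day.
Apply stress factor: 2370.9375 × 1.3 = 3082.2188 kcal/day.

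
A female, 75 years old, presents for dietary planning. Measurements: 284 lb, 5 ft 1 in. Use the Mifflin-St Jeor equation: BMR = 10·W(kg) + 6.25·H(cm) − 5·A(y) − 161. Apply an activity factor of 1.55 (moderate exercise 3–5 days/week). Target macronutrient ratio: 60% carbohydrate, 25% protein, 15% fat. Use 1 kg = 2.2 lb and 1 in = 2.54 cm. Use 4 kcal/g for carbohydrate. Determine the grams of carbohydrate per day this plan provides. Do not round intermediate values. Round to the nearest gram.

Convert to metric: weight = 284 ÷ 2.2 = 129.0909 kg; height = (5×12 + 1) × 2.54 = 61 × 2.54 = 154.94 cm.
Mifflin-St Jeor (female): BMR = 10(129.0909) + 6.25(154.94) − 5(75) − 161 = 1290.9091 + 968.375 − 375 − 161 = 1723.2841 kcal/day.
TEE = 1723.2841 × 1.55 = 2671.0903 kcal/day.
Carbohydrate energy = 60% × 2671.0903 = 1602.6542 kcal.
Carbohydrate = 1602.6542 ÷ 4 kcal/g = 400.6636 g.

401 g/day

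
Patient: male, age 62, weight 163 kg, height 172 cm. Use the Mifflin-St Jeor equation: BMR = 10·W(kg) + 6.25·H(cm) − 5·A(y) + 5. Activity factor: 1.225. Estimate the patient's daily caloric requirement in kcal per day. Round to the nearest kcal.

2940 kcal per day

Mifflin-St Jeor (male): BMR = 10(163) + 6.25(172) − 5(62) + 5 = 1630 + 1075 − 310 + 5 = 2400 kcal/day.
TEE = BMR × activity factor = 2400 × 1.225 = 2940 kcal/day.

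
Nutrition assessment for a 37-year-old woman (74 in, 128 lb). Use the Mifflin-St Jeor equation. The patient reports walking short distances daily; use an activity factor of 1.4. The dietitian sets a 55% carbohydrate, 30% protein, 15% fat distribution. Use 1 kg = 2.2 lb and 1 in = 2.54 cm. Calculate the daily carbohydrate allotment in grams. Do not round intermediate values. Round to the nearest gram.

272 g/day

Convert to metric: weight = 128 ÷ 2.2 = 58.1818 kg; height = 74 × 2.54 = 187.96 cm.
Mifflin-St Jeor (female): BMR = 10(58.1818) + 6.25(187.96) − 5(37) − 161 = 581.8182 + 1174.75 − 185 − 161 = 1410.5682 kcal/day.
TEE = 1410.5682 × 1.4 = 1974.7955 kcal/day.
Carbohydrate energy = 55% × 1974.7955 = 1086.1375 kcal.
Carbohydrate = 1086.1375 ÷ 4 kcal/g = 271.5344 g.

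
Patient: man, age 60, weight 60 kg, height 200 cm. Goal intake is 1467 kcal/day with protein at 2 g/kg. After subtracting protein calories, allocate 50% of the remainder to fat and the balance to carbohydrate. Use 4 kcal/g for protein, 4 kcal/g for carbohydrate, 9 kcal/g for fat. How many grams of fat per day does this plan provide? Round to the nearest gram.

55 g/day

Protein = 2 × 60 = 120 g → 120 × 4 = 480 kcal.
Non-protein calories = 1467 − 480 = 987 kcal.
Fat: 50% × 987 = 493.5 kcal; carbohydrate: 493.5 kcal.
Fat: 493.5 kcal ÷ 9 kcal/g = 54.8333 g.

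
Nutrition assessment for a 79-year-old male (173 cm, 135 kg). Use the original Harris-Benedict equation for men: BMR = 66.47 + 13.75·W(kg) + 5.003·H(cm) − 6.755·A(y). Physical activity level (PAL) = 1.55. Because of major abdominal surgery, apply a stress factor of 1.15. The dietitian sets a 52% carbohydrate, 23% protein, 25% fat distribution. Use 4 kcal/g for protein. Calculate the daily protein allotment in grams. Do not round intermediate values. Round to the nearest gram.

Harris-Benedict: BMR = 66.47 + 13.75(135) + 5.003(173) − 6.755(79) = 2254.594 kcal/day.
TEE = 2254.594 × 1.55 = 3494.6207 kcal/day.
With stress factor 1.15: 3494.6207 × 1.15 = 4018.8138 kcal/day.
Protein energy = 23% × 4018.8138 = 924.3272 kcal.
Protein = 924.3272 ÷ 4 kcal/g = 231.0818 g.

231 g/day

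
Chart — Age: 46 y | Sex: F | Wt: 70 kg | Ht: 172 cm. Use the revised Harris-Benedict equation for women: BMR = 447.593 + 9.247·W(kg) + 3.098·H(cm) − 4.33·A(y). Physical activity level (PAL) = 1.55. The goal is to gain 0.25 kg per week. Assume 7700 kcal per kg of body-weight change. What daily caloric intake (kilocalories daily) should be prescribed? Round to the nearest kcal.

Harris-Benedict: BMR = 447.593 + 9.247(70) + 3.098(172) − 4.33(46) = 1428.559 kcal/day.
TEE = 1428.559 × 1.55 = 2214.2665 kcal/day.
Required daily surplus = 0.25 × 7700 ÷ 7 = 275 kcal/day.
Target intake = 2214.2665 + 275 = 2489.2665 kcal/day.

2489 kilocalories daily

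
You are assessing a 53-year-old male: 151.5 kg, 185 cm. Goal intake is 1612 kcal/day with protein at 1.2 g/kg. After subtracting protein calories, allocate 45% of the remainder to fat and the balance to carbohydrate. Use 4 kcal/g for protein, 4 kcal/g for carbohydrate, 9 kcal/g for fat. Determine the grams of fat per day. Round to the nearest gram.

44 g/day

Protein = 1.2 × 151.5 = 181.8 g → 181.8 × 4 = 727.2 kcal.
Non-protein calories = 1612 − 727.2 = 884.8 kcal.
Fat: 45% × 884.8 = 398.16 kcal; carbohydrate: 486.64 kcal.
Fat: 398.16 kcal ÷ 9 kcal/g = 44.24 g.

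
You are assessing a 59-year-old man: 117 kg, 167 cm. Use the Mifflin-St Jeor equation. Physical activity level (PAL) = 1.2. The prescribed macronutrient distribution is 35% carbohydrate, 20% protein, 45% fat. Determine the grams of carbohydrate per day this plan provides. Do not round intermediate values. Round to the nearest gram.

Mifflin-St Jeor (male): BMR = 10(117) + 6.25(167) − 5(59) + 5 = 1170 + 1043.75 − 295 + 5 = 1923.75 kcal/day.
TEE = 1923.75 × 1.2 = 2308.5 kcal/day.
Carbohydrate energy = 35% × 2308.5 = 807.975 kcal.
Carbohydrate = 807.975 ÷ 4 kcal/g = 201.9938 g.

202 g/day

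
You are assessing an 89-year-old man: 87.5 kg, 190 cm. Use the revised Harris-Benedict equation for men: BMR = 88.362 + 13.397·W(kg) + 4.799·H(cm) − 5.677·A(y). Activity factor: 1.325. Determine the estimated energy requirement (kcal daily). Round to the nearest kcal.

2209 kcal daily

Harris-Benedict: BMR = 88.362 + 13.397(87.5) + 4.799(190) − 5.677(89) = 1667.1565 kcal/day.
TEE = BMR × activity factor = 1667.1565 × 1.325 = 2208.9824 kcal/day.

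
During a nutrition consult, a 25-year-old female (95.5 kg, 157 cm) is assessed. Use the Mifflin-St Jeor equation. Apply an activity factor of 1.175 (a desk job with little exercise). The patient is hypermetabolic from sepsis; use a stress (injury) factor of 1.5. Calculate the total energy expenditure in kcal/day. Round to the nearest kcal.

Mifflin-St Jeor (female): BMR = 10(95.5) + 6.25(157) − 5(25) − 161 = 955 + 981.25 − 125 − 161 = 1650.25 kcal/day.
TEE = BMR × activity factor = 1650.25 × 1.175 = 1939.0438 kcal/day.
Apply stress factor: 1939.0438 × 1.5 = 2908.5656 kcal/day.

2909 kcal/day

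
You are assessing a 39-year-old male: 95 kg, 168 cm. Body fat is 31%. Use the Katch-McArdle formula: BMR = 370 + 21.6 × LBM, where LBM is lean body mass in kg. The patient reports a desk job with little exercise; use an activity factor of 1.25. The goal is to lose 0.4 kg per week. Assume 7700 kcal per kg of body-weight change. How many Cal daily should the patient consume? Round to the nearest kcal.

1792 Cal daily

LBM = 95 × (1 − 0.31) = 65.55 kg. Katch-McArdle: BMR = 370 + 21.6 × 65.55 = 1785.88 kcal/day.
TEE = 1785.88 × 1.25 = 2232.35 kcal/day.
Required daily deficit = 0.4 × 7700 ÷ 7 = 440 kcal/day.
Target intake = 2232.35 − 440 = 1792.35 kcal/day.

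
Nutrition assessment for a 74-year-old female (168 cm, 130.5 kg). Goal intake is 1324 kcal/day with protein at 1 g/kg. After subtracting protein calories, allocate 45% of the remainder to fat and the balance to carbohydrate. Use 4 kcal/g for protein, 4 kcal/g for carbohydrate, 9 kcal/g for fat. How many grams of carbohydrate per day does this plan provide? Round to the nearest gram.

Protein = 1 × 130.5 = 130.5 g → 130.5 × 4 = 522 kcal.
Non-protein calories = 1324 − 522 = 802 kcal.
Fat: 45% × 802 = 360.9 kcal; carbohydrate: 441.1 kcal.
Carbohydrate: 441.1 kcal ÷ 4 kcal/g = 110.275 g.

110 g/day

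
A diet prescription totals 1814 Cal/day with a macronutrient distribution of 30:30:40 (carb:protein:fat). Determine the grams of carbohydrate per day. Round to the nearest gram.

Carbohydrate energy = 30% × 1814 = 544.2 kcal.
At 4 kcal/g: 544.2 ÷ 4 = 136.05 g.

136 g/day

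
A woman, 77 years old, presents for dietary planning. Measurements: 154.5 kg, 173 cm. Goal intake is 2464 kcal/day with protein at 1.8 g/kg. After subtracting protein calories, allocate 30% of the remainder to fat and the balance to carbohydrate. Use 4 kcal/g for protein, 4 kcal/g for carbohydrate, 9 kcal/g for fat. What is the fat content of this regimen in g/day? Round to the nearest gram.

Protein = 1.8 × 154.5 = 278.1 g → 278.1 × 4 = 1112.4 kcal.
Non-protein calories = 2464 − 1112.4 = 1351.6 kcal.
Fat: 30% × 1351.6 = 405.48 kcal; carbohydrate: 946.12 kcal.
Fat: 405.48 kcal ÷ 9 kcal/g = 45.0533 g.

45 g/day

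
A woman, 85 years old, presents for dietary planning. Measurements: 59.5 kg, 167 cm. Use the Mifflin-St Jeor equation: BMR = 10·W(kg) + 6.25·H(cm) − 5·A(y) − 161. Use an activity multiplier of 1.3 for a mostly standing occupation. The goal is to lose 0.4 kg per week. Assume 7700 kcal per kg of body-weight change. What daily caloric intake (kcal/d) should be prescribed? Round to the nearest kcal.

Mifflin-St Jeor (female): BMR = 10(59.5) + 6.25(167) − 5(85) − 161 = 595 + 1043.75 − 425 − 161 = 1052.75 kcal/day.
TEE = 1052.75 × 1.3 = 1368.575 kcal/day.
Required daily deficit = 0.4 × 7700 ÷ 7 = 440 kcal/day.
Target intake = 1368.575 − 440 = 928.575 kcal/day.

929 kcal/d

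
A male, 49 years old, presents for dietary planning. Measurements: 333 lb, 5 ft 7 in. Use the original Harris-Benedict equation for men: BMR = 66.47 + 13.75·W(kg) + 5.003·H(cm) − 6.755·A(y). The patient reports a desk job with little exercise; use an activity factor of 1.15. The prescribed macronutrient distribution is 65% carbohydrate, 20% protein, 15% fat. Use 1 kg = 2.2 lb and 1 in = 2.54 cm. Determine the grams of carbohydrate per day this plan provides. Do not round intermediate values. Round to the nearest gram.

499 g/day

Convert to metric: weight = 333 ÷ 2.2 = 151.3636 kg; height = (5×12 + 7) × 2.54 = 67 × 2.54 = 170.18 cm.
Harris-Benedict: BMR = 66.47 + 13.75(151.3636) + 5.003(170.18) − 6.755(49) = 2668.1355 kcal/day.
TEE = 2668.1355 × 1.15 = 3068.3559 kcal/day.
Carbohydrate energy = 65% × 3068.3559 = 1994.4313 kcal.
Carbohydrate = 1994.4313 ÷ 4 kcal/g = 498.6078 g.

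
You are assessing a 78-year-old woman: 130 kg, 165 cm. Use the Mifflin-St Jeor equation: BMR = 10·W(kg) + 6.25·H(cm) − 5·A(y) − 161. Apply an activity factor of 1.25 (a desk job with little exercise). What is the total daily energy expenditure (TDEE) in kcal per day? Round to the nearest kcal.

Mifflin-St Jeor (female): BMR = 10(130) + 6.25(165) − 5(78) − 161 = 1300 + 1031.25 − 390 − 161 = 1780.25 kcal/day.
TEE = BMR × activity factor = 1780.25 × 1.25 = 2225.3125 kcal/day.

2225 kcal per day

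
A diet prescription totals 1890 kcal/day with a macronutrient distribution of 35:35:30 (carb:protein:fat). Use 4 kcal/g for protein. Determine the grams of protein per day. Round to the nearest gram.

Protein energy = 35% × 1890 = 661.5 kcal.
At 4 kcal/g: 661.5 ÷ 4 = 165.375 g.

165 g/day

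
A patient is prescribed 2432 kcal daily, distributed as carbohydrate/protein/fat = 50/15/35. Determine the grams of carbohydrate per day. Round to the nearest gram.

304 g/day

Carbohydrate energy = 50% × 2432 = 1216 kcal.
At 4 kcal/g: 1216 ÷ 4 = 304 g.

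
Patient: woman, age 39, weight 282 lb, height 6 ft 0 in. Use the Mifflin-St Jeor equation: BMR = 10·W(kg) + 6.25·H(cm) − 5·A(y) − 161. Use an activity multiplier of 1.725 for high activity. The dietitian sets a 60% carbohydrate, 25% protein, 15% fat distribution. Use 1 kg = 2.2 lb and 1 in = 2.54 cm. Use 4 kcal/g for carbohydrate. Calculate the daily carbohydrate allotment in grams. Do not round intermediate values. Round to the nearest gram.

535 g/day

Convert to metric: weight = 282 ÷ 2.2 = 128.1818 kg; height = (6×12 + 0) × 2.54 = 72 × 2.54 = 182.88 cm.
Mifflin-St Jeor (female): BMR = 10(128.1818) + 6.25(182.88) − 5(39) − 161 = 1281.8182 + 1143 − 195 − 161 = 2068.8182 kcal/day.
TEE = 2068.8182 × 1.725 = 3568.7114 kcal/day.
Carbohydrate energy = 60% × 3568.7114 = 2141.2268 kcal.
Carbohydrate = 2141.2268 ÷ 4 kcal/g = 535.3067 g.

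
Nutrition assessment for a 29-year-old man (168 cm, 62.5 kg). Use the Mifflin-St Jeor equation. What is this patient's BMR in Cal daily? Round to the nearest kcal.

1535 Cal daily

Mifflin-St Jeor (male): BMR = 10(62.5) + 6.25(168) − 5(29) + 5 = 625 + 1050 − 145 + 5 = 1535 kcal/day.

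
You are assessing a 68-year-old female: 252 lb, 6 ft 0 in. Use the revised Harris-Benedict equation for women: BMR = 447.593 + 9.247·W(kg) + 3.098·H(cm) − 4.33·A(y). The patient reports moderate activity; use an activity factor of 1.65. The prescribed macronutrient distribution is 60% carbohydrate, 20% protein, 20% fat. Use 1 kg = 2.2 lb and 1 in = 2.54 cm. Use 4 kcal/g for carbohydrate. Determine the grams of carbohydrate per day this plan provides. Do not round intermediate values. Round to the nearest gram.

Convert to metric: weight = 252 ÷ 2.2 = 114.5455 kg; height = (6×12 + 0) × 2.54 = 72 × 2.54 = 182.88 cm.
Harris-Benedict: BMR = 447.593 + 9.247(114.5455) + 3.098(182.88) − 4.33(68) = 1778.9171 kcal/day.
TEE = 1778.9171 × 1.65 = 2935.2131 kcal/day.
Carbohydrate energy = 60% × 2935.2131 = 1761.1279 kcal.
Carbohydrate = 1761.1279 ÷ 4 kcal/g = 440.282 g.

440 g/day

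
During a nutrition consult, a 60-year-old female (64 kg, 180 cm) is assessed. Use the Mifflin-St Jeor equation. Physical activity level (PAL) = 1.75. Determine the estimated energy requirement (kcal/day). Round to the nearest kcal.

Mifflin-St Jeor (female): BMR = 10(64) + 6.25(180) − 5(60) − 161 = 640 + 1125 − 300 − 161 = 1304 kcal/day.
TEE = BMR × activity factor = 1304 × 1.75 = 2282 kcal/day.

2282 kcal/day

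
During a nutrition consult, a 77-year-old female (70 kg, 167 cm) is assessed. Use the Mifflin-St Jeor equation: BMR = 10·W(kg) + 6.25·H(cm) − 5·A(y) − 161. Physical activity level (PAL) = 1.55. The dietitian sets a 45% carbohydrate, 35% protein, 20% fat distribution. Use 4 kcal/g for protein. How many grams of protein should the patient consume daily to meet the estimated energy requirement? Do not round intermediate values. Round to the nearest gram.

Mifflin-St Jeor (female): BMR = 10(70) + 6.25(167) − 5(77) − 161 = 700 + 1043.75 − 385 − 161 = 1197.75 kcal/day.
TEE = 1197.75 × 1.55 = 1856.5125 kcal/day.
Protein energy = 35% × 1856.5125 = 649.7794 kcal.
Protein = 649.7794 ÷ 4 kcal/g = 162.4448 g.

162 g/day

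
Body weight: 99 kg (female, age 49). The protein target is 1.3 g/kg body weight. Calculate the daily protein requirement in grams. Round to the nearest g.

Protein = 1.3 g/kg × 99 kg = 128.7 g/day.

129 g/day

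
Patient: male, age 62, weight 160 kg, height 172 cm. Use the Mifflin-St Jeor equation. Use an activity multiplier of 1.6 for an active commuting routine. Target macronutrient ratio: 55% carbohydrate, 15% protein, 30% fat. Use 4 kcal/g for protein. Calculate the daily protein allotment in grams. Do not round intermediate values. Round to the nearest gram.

142 g/day

Mifflin-St Jeor (male): BMR = 10(160) + 6.25(172) − 5(62) + 5 = 1600 + 1075 − 310 + 5 = 2370 kcal/day.
TEE = 2370 × 1.6 = 3792 kcal/day.
Protein energy = 15% × 3792 = 568.8 kcal.
Protein = 568.8 ÷ 4 kcal/g = 142.2 g.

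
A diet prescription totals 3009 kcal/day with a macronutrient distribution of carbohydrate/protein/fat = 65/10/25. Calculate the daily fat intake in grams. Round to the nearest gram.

Fat energy = 25% × 3009 = 752.25 kcal.
At 9 kcal/g: 752.25 ÷ 9 = 83.5833 g.

84 g/day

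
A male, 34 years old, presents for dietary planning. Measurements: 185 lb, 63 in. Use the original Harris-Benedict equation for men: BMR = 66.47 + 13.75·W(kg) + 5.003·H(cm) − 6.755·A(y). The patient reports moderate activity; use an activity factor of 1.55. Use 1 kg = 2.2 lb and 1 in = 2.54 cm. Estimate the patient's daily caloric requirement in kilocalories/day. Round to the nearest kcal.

Convert to metric: weight = 185 ÷ 2.2 = 84.0909 kg; height = 63 × 2.54 = 160.02 cm.
Harris-Benedict: BMR = 66.47 + 13.75(84.0909) + 5.003(160.02) − 6.755(34) = 1793.6301 kcal/day.
TEE = BMR × activity factor = 1793.6301 × 1.55 = 2780.1266 kcal/day.

2780 kilocalories/day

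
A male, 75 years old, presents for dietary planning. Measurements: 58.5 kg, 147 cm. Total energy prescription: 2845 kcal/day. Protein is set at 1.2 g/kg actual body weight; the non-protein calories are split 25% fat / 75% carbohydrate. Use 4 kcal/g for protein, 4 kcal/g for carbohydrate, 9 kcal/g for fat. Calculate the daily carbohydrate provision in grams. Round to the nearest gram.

481 g/day

Protein = 1.2 × 58.5 = 70.2 g → 70.2 × 4 = 280.8 kcal.
Non-protein calories = 2845 − 280.8 = 2564.2 kcal.
Fat: 25% × 2564.2 = 641.05 kcal; carbohydrate: 1923.15 kcal.
Carbohydrate: 1923.15 kcal ÷ 4 kcal/g = 480.7875 g.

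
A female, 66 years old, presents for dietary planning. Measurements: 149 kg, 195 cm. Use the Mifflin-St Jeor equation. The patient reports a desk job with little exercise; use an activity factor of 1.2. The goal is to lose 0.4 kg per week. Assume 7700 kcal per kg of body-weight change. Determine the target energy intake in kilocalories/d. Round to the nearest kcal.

Mifflin-St Jeor (female): BMR = 10(149) + 6.25(195) − 5(66) − 161 = 1490 + 1218.75 − 330 − 161 = 2217.75 kcal/day.
TEE = 2217.75 × 1.2 = 2661.3 kcal/day.
Required daily deficit = 0.4 × 7700 ÷ 7 = 440 kcal/day.
Target intake = 2661.3 − 440 = 2221.3 kcal/day.

2221 kilocalories/d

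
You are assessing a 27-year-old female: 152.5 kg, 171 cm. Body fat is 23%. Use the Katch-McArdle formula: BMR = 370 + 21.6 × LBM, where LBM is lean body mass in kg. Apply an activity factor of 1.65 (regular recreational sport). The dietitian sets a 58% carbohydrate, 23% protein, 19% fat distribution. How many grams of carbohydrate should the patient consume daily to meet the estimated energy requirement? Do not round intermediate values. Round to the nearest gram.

695 g/day

LBM = 152.5 × (1 − 0.23) = 117.425 kg. Katch-McArdle: BMR = 370 + 21.6 × 117.425 = 2906.38 kcal/day.
TEE = 2906.38 × 1.65 = 4795.527 kcal/day.
Carbohydrate energy = 58% × 4795.527 = 2781.4057 kcal.
Carbohydrate = 2781.4057 ÷ 4 kcal/g = 695.3514 g.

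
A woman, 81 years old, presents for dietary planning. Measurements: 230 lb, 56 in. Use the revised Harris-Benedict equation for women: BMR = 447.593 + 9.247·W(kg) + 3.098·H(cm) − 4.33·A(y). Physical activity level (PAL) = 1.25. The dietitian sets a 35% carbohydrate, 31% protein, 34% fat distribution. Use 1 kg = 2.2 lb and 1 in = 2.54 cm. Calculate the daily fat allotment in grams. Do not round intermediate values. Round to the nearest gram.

Convert to metric: weight = 230 ÷ 2.2 = 104.5455 kg; height = 56 × 2.54 = 142.24 cm.
Harris-Benedict: BMR = 447.593 + 9.247(104.5455) + 3.098(142.24) − 4.33(81) = 1504.2543 kcal/day.
TEE = 1504.2543 × 1.25 = 1880.3179 kcal/day.
Fat energy = 34% × 1880.3179 = 639.3081 kcal.
Fat = 639.3081 ÷ 9 kcal/g = 71.0342 g.

71 g/day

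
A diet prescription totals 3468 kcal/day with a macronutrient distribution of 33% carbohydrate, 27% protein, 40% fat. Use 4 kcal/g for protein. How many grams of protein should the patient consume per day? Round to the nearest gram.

234 g/day

Protein energy = 27% × 3468 = 936.36 kcal.
At 4 kcal/g: 936.36 ÷ 4 = 234.09 g.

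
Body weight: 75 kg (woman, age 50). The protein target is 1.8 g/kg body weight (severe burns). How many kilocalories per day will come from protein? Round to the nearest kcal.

Protein = 1.8 g/kg × 75 kg = 135 g/day.
Protein energy = 135 g × 4 kcal/g = 540 kcal/day.

540 kcal/day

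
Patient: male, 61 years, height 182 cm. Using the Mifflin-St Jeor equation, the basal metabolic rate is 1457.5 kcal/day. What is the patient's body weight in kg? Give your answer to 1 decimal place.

62.0 kg

1457.5 = 10·W + 6.25(182) − 5(61) + 5
10·W = 1457.5 − 837.5 = 620, so W = 62 kg.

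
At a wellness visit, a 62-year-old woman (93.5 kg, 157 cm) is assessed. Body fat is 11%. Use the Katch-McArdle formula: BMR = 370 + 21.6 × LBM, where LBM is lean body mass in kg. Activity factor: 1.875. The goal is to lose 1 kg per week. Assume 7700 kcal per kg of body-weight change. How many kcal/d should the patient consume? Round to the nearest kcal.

2964 kcal/d

LBM = 93.5 × (1 − 0.11) = 83.215 kg. Katch-McArdle: BMR = 370 + 21.6 × 83.215 = 2167.444 kcal/day.
TEE = 2167.444 × 1.875 = 4063.9575 kcal/day.
Required daily deficit = 1 × 7700 ÷ 7 = 1100 kcal/day.
Target intake = 4063.9575 − 1100 = 2963.9575 kcal/day.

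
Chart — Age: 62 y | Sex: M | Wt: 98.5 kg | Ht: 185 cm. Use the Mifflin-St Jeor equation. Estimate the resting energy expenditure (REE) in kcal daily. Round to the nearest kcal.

1836 kcal daily

Mifflin-St Jeor (male): BMR = 10(98.5) + 6.25(185) − 5(62) + 5 = 985 + 1156.25 − 310 + 5 = 1836.25 kcal/day.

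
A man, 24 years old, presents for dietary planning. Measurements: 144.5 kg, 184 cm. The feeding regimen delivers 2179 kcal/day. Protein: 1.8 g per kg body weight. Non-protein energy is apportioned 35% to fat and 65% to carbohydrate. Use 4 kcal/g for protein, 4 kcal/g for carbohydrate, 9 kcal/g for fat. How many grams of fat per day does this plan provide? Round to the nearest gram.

44 g/day

Protein = 1.8 × 144.5 = 260.1 g → 260.1 × 4 = 1040.4 kcal.
Non-protein calories = 2179 − 1040.4 = 1138.6 kcal.
Fat: 35% × 1138.6 = 398.51 kcal; carbohydrate: 740.09 kcal.
Fat: 398.51 kcal ÷ 9 kcal/g = 44.2789 g.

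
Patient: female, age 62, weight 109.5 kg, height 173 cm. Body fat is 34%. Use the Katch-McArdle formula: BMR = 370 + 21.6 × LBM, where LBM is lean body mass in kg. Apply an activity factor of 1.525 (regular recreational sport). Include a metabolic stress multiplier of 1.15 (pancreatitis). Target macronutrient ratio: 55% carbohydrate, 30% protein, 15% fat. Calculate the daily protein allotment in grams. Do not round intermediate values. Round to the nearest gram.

LBM = 109.5 × (1 − 0.34) = 72.27 kg. Katch-McArdle: BMR = 370 + 21.6 × 72.27 = 1931.032 kcal/day.
TEE = 1931.032 × 1.525 = 2944.8238 kcal/day.
With stress factor 1.15: 2944.8238 × 1.15 = 3386.5474 kcal/day.
Protein energy = 30% × 3386.5474 = 1015.9642 kcal.
Protein = 1015.9642 ÷ 4 kcal/g = 253.9911 g.

254 g/day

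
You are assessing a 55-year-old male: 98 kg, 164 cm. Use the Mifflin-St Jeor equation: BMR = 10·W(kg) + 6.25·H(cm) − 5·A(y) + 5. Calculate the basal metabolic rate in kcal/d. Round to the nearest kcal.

Mifflin-St Jeor (male): BMR = 10(98) + 6.25(164) − 5(55) + 5 = 980 + 1025 − 275 + 5 = 1735 kcal/day.

1735 kcal/d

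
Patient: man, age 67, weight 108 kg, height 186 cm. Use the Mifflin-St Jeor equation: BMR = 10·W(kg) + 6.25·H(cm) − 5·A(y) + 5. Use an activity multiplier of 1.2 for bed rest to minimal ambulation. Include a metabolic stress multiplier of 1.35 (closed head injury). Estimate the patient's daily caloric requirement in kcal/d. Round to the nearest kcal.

3098 kcal/d

Mifflin-St Jeor (male): BMR = 10(108) + 6.25(186) − 5(67) + 5 = 1080 + 1162.5 − 335 + 5 = 1912.5 kcal/day.
TEE = BMR × activity factor = 1912.5 × 1.2 = 2295 kcal/day.
Apply stress factor: 2295 × 1.35 = 3098.25 kcal/day.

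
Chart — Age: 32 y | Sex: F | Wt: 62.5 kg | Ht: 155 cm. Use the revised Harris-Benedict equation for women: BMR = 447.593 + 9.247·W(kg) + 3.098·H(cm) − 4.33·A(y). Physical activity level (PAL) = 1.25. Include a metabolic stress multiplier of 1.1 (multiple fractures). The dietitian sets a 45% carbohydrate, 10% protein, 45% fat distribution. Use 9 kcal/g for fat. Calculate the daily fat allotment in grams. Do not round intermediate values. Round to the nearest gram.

Harris-Benedict: BMR = 447.593 + 9.247(62.5) + 3.098(155) − 4.33(32) = 1367.1605 kcal/day.
TEE = 1367.1605 × 1.25 = 1708.9506 kcal/day.
With stress factor 1.1: 1708.9506 × 1.1 = 1879.8457 kcal/day.
Fat energy = 45% × 1879.8457 = 845.9306 kcal.
Fat = 845.9306 ÷ 9 kcal/g = 93.9923 g.

94 g/day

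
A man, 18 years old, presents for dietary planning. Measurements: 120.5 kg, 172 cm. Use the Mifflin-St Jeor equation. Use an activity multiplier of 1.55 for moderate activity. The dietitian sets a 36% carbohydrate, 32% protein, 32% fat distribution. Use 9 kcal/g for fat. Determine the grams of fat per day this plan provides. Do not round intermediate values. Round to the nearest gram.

Mifflin-St Jeor (male): BMR = 10(120.5) + 6.25(172) − 5(18) + 5 = 1205 + 1075 − 90 + 5 = 2195 kcal/day.
TEE = 2195 × 1.55 = 3402.25 kcal/day.
Fat energy = 32% × 3402.25 = 1088.72 kcal.
Fat = 1088.72 ÷ 9 kcal/g = 120.9689 g.

121 g/day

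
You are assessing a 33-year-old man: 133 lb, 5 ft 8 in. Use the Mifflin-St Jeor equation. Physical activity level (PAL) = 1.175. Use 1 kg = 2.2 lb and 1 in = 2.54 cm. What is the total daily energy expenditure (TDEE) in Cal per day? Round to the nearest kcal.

Convert to metric: weight = 133 ÷ 2.2 = 60.4545 kg; height = (5×12 + 8) × 2.54 = 68 × 2.54 = 172.72 cm.
Mifflin-St Jeor (male): BMR = 10(60.4545) + 6.25(172.72) − 5(33) + 5 = 604.5455 + 1079.5 − 165 + 5 = 1524.0455 kcal/day.
TEE = BMR × activity factor = 1524.0455 × 1.175 = 1790.7534 kcal/day.

1791 Cal per day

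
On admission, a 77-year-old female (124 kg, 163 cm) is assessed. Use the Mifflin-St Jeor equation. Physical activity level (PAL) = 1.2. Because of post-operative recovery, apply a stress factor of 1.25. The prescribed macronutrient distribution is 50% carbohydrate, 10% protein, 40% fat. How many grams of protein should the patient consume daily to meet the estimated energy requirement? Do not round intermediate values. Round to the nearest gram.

Mifflin-St Jeor (female): BMR = 10(124) + 6.25(163) − 5(77) − 161 = 1240 + 1018.75 − 385 − 161 = 1712.75 kcal/day.
TEE = 1712.75 × 1.2 = 2055.3 kcal/day.
With stress factor 1.25: 2055.3 × 1.25 = 2569.125 kcal/day.
Protein energy = 10% × 2569.125 = 256.9125 kcal.
Protein = 256.9125 ÷ 4 kcal/g = 64.2281 g.

64 g/day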